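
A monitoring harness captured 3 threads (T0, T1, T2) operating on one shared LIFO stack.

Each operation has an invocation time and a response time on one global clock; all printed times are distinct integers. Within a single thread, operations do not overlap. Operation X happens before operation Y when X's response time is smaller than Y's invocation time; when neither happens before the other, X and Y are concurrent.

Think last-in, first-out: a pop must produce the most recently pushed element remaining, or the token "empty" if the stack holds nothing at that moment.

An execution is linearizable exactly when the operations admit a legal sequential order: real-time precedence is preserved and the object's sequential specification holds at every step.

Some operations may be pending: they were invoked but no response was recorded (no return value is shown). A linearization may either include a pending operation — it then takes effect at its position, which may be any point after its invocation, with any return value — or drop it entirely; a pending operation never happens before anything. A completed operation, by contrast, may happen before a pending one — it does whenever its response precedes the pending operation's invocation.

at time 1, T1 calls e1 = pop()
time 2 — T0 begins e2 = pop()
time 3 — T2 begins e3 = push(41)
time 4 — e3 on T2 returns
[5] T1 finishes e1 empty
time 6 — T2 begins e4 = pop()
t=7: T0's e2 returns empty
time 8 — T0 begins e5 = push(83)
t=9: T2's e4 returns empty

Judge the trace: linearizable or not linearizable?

not linearizable

events 1..8 are fine; event 9 — the response of e4 at time 9 — makes the prefix non-linearizable
no legal order exists: 8 real-time-consistent candidates over 4 completed LIFO stack operations, all rejected
include/drop combinations of the 1 pending operation (e5) were all tried; none helps
for example e1, e2, e3, e4 (pending dropped) fails at step 4: e4 pop() → empty is not legal there
for example e1, e3, e2, e4 (pending dropped) fails at step 3: e2 pop() → empty is not legal there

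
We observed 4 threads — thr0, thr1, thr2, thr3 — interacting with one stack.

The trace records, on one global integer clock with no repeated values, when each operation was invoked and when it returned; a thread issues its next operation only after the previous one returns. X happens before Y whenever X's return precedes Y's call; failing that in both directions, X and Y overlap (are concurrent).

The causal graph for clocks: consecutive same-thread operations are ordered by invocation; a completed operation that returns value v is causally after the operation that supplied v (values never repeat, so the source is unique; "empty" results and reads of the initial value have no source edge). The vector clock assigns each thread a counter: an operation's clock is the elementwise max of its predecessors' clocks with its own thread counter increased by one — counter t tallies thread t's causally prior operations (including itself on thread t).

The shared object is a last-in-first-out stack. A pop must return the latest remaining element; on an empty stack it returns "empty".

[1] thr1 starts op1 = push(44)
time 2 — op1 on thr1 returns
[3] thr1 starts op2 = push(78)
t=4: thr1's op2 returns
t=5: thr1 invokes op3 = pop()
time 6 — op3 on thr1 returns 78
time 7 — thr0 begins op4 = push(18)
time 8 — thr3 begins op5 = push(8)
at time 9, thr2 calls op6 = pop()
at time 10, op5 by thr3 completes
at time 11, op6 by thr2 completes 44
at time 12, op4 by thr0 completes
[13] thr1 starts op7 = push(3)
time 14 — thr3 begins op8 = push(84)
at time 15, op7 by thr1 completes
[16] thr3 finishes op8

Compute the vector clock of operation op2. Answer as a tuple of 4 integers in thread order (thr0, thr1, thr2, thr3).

(0, 2, 0, 0)

no predecessors for op5 (invoked 8): thr3 increments from zero → (0, 0, 0, 1)
no predecessors for op1 (invoked 1): thr1 increments from zero → (0, 1, 0, 0)
no predecessors for op4 (invoked 7): thr0 increments from zero → (1, 0, 0, 0)
from VC(op5)=(0, 0, 0, 1), op8 (invoked 14) maxes components and bumps thr3 → (0, 0, 0, 2)
from VC(op1)=(0, 1, 0, 0), op6 (invoked 9) maxes components and bumps thr2 → (0, 1, 1, 0)
from VC(op1)=(0, 1, 0, 0), op2 (invoked 3) maxes components and bumps thr1 → (0, 2, 0, 0)
from VC(op2)=(0, 2, 0, 0), op3 (invoked 5) maxes components and bumps thr1 → (0, 3, 0, 0)
from VC(op3)=(0, 3, 0, 0), op7 (invoked 13) maxes components and bumps thr1 → (0, 4, 0, 0)
target: VC(op2) = (0, 2, 0, 0)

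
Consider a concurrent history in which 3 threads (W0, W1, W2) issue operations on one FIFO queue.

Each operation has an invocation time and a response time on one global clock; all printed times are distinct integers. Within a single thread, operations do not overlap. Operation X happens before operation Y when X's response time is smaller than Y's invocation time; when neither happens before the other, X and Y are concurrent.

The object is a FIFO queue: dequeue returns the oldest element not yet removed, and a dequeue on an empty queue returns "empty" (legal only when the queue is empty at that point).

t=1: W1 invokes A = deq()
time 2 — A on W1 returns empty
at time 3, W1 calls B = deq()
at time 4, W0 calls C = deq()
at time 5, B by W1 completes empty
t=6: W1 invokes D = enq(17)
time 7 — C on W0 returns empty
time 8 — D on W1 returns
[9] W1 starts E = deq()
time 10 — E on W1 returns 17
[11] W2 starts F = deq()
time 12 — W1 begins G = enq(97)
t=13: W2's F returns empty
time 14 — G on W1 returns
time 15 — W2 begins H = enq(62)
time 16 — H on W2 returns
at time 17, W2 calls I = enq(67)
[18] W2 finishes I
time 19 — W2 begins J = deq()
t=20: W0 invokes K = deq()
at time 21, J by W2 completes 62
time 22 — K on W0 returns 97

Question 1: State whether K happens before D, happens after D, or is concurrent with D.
after

K spans [20,22], D spans [6,8]
resp(D)=8 < inv(K)=20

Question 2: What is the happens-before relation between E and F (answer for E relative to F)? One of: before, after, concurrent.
before

E spans [9,10], F spans [11,13]
resp(E)=10 < inv(F)=11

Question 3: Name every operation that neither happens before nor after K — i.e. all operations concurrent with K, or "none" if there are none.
J

K runs from 20 to 22; window-overlapping ops are concurrent
A [1,2]: before
B [3,5]: before
C [4,7]: before
D [6,8]: before
E [9,10]: before
F [11,13]: before
G [12,14]: before
H [15,16]: before
I [17,18]: before
J [19,21]: concurrent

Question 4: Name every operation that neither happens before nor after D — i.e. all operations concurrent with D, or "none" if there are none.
C

D spans [6,8]: anything still running between times 6 and 8 counts as concurrent
A [1,2]: before
B [3,5]: before
C [4,7]: concurrent
E [9,10]: after
F [11,13]: after
G [12,14]: after
H [15,16]: after
I [17,18]: after
J [19,21]: after
K [20,22]: after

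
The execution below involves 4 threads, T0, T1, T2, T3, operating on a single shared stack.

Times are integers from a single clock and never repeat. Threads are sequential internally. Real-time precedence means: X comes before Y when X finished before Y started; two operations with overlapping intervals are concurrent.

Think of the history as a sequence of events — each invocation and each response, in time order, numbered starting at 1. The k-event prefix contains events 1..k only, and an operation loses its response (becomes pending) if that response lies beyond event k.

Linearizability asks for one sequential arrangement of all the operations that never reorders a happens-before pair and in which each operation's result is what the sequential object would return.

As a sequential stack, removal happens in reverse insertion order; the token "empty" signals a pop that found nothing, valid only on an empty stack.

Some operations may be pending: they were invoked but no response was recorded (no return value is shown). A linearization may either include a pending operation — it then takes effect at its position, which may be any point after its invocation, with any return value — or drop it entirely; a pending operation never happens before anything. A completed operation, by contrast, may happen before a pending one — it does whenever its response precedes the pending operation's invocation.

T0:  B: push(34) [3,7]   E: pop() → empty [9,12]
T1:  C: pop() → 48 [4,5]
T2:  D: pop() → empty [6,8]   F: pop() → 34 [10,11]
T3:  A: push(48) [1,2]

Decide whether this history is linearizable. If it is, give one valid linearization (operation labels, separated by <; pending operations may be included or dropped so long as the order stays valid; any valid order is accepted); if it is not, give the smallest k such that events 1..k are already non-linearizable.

linearizable — witness: A < C < D < B < F < E

after step 1 (A push(48)): stack <48>
after step 2 (C pop() → 48): stack <>
after step 3 (D pop() → empty): stack <>
after step 4 (B push(34)): stack <34>
after step 5 (F pop() → 34): stack <>
after step 6 (E pop() → empty): stack <>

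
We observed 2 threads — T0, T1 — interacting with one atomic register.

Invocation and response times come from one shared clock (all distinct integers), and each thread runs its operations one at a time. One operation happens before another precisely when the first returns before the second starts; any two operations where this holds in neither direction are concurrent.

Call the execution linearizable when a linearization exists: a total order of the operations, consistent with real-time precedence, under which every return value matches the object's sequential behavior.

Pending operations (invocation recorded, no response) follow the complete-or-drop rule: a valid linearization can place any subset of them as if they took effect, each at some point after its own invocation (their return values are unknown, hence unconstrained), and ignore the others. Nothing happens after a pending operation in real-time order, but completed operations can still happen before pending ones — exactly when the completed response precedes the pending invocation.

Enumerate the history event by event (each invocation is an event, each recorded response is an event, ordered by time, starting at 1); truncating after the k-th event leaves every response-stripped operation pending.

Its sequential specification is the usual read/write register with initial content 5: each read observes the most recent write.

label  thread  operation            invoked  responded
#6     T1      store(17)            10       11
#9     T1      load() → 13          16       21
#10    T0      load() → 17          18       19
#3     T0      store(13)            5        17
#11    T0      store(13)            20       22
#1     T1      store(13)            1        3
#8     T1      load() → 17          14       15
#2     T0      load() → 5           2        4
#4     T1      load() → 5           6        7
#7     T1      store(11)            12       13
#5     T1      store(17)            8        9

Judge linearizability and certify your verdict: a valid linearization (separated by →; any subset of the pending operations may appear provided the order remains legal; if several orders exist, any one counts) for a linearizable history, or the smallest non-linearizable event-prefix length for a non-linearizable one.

not linearizable — minimal violating prefix: 7 events

through event 6 a valid linearization exists; event 7 (#4 responding at time 7) ends that
3 completed operations, 2 real-time-consistent orders — every atomic register replay fails
completion choices over the 1 pending operation (#3) were checked; none helps
one such order, #1, #2, #4 (pending dropped), breaks at step 2 where #2 load() → 5 is illegal
one such order, #2, #1, #4 (pending dropped), breaks at step 3 where #4 load() → 5 is illegal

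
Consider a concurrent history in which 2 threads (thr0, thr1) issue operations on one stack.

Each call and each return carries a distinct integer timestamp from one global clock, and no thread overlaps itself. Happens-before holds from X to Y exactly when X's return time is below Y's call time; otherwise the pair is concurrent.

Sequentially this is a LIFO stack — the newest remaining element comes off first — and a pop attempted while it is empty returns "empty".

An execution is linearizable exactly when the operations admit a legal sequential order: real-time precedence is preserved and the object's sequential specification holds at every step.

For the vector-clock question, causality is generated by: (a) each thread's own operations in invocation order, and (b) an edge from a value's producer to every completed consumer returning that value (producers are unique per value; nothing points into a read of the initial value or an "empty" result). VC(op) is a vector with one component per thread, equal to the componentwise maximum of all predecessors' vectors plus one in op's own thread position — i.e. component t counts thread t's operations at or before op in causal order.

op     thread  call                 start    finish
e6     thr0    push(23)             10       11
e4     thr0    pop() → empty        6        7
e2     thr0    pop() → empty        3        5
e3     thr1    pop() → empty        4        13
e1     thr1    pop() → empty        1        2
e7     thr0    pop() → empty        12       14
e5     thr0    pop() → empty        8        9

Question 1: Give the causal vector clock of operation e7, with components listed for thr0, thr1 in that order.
root op e1, invoked 1: fresh clock plus thr1's own tick → (0, 1)
root op e2, invoked 3: fresh clock plus thr0's own tick → (1, 0)
e3 (invocation 4): componentwise max over VC(e1)=(0, 1), +1 at thr1, giving (0, 2)
e4 (invocation 6): componentwise max over VC(e2)=(1, 0), +1 at thr0, giving (2, 0)
e5 (invocation 8): componentwise max over VC(e4)=(2, 0), +1 at thr0, giving (3, 0)
e6 (invocation 10): componentwise max over VC(e5)=(3, 0), +1 at thr0, giving (4, 0)
e7 (invocation 12): componentwise max over VC(e6)=(4, 0), +1 at thr0, giving (5, 0)
target: VC(e7) = (5, 0)

(5, 0)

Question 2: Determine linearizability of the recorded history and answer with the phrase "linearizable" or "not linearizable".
through event 13 a valid linearization exists; event 14 (e7 responding at time 14) ends that
no legal order exists: 6 real-time-consistent candidates over 7 completed stack operations, all rejected
for example e1, e2, e3, e4, e5, e6, e7 fails at step 7: e7 pop() → empty is not legal there
for example e1, e2, e4, e3, e5, e6, e7 fails at step 7: e7 pop() → empty is not legal there

not linearizable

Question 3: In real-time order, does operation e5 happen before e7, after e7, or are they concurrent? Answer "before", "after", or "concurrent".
e5 spans [8,9], e7 spans [12,14]
resp(e5)=9 < inv(e7)=12

before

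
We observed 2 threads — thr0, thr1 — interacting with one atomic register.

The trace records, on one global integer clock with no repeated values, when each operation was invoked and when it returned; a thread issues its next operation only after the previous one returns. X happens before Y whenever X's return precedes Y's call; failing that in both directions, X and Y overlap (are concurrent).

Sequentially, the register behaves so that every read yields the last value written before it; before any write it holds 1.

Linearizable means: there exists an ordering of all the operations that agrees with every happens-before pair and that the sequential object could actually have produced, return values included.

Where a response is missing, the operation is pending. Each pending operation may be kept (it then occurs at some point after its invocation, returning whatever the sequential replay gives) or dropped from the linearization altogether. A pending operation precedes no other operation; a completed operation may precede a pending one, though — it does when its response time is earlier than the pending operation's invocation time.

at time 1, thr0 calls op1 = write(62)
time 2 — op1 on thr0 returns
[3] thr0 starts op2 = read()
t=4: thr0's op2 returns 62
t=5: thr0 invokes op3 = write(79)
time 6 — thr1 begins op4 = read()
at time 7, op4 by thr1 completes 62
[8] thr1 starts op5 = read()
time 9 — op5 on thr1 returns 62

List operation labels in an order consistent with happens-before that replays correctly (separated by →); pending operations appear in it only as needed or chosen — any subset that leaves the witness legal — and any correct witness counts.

op1 → op2 → op4 → op5

step 1: op1 write(62) — value 62
step 2: op2 read() → 62 — value 62
step 3: op4 read() → 62 — value 62
step 4: op5 read() → 62 — value 62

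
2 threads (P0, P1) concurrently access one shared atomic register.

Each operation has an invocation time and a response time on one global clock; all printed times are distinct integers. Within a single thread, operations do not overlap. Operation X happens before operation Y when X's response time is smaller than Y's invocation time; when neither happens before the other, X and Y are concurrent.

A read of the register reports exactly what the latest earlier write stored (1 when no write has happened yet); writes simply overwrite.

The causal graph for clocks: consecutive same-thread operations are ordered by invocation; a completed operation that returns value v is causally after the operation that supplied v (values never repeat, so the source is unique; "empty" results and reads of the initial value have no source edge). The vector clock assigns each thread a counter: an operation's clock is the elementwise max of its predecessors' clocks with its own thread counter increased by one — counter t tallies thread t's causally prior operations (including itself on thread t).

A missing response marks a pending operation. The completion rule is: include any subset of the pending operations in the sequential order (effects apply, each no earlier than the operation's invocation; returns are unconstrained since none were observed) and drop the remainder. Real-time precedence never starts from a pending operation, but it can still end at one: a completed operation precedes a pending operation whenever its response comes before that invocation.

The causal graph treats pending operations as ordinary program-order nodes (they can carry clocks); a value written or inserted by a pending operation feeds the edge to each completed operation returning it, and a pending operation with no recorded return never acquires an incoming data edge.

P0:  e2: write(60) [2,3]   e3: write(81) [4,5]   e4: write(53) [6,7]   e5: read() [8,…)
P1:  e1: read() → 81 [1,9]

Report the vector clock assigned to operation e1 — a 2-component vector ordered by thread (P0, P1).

e2, invoked 2, has no incoming edges; only P0's bump applies → (1, 0)
invoked at 4, e3 merges VC(e2)=(1, 0) and bumps P0's slot → (2, 0)
invoked at 1, e1 merges VC(e3)=(2, 0) and bumps P1's slot → (2, 1)
invoked at 6, e4 merges VC(e3)=(2, 0) and bumps P0's slot → (3, 0)
invoked at 8, e5 merges VC(e4)=(3, 0) and bumps P0's slot → (4, 0)
target: VC(e1) = (2, 1)

(2, 1)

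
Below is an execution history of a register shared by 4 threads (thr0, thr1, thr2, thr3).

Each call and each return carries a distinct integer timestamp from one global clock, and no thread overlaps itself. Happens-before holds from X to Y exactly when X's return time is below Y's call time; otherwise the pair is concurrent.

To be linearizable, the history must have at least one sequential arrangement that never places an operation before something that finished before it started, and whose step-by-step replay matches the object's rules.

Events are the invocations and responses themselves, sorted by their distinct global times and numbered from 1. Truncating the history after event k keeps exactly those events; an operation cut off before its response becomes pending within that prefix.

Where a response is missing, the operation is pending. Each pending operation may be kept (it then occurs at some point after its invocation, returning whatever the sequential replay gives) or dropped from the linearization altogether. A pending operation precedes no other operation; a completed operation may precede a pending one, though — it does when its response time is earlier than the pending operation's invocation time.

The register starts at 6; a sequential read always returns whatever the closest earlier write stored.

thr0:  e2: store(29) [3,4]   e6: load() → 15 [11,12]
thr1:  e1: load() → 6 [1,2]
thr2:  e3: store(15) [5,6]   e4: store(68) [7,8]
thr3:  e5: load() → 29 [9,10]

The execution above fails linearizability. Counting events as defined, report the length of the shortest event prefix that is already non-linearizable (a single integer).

events 1..9 are linearizable, e.g. via e1, e2, e3, e4:
1. e1 load() → 6, leaving value 6
2. e2 store(29), leaving value 29
3. e3 store(15), leaving value 15
4. e4 store(68), leaving value 68
include event 10 — e5 responding at 10 — and every candidate order breaks
take e1, e2, e3, e4, e5: step 5 already fails, because e5 load() → 29 cannot occur there

10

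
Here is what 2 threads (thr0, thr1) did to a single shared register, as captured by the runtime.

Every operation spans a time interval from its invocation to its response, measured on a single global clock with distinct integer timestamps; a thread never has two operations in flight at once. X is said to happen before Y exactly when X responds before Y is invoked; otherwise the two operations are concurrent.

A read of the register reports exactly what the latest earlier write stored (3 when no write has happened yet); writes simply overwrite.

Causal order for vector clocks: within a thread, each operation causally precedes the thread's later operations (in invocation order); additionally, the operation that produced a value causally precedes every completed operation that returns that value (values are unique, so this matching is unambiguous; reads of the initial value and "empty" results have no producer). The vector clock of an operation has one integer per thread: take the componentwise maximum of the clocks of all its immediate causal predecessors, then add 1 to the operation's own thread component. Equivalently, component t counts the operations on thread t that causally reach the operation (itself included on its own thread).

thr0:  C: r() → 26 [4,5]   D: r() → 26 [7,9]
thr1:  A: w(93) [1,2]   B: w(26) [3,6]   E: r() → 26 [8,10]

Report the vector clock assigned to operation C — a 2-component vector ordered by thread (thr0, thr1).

(1, 2)

A, invoked 1, has no incoming edges; only thr1's bump applies → (0, 1)
VC(B, invoked at 3): max of VC(A)=(0, 1), then +1 on thread thr1 → (0, 2)
VC(E, invoked at 8): max of VC(B)=(0, 2), then +1 on thread thr1 → (0, 3)
VC(C, invoked at 4): max of VC(B)=(0, 2), then +1 on thread thr0 → (1, 2)
VC(D, invoked at 7): max of VC(B)=(0, 2), VC(C)=(1, 2), then +1 on thread thr0 → (2, 2)
target: VC(C) = (1, 2)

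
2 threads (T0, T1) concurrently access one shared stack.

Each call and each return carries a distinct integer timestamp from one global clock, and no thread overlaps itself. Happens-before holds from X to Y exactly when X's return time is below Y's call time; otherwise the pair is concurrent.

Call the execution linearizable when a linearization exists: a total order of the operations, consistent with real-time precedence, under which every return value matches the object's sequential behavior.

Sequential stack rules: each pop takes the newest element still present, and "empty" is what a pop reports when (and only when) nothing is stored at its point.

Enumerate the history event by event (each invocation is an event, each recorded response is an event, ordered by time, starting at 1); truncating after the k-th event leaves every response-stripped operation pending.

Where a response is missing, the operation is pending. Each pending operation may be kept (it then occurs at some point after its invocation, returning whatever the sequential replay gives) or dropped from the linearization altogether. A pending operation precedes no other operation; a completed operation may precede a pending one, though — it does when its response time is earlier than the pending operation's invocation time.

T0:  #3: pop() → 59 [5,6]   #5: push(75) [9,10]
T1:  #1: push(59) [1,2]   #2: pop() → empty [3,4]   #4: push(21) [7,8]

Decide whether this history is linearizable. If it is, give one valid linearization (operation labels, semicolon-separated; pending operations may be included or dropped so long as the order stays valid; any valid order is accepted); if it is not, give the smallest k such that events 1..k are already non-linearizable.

events 1..3 are fine; event 4 — the response of #2 at time 4 — makes the prefix non-linearizable
the completed operations (2 total) allow one real-time order; the stack replay rejects it
e.g. #1, #2: illegal at step 2, since #2 pop() → empty cannot apply there

not linearizable — minimal violating prefix: 4 events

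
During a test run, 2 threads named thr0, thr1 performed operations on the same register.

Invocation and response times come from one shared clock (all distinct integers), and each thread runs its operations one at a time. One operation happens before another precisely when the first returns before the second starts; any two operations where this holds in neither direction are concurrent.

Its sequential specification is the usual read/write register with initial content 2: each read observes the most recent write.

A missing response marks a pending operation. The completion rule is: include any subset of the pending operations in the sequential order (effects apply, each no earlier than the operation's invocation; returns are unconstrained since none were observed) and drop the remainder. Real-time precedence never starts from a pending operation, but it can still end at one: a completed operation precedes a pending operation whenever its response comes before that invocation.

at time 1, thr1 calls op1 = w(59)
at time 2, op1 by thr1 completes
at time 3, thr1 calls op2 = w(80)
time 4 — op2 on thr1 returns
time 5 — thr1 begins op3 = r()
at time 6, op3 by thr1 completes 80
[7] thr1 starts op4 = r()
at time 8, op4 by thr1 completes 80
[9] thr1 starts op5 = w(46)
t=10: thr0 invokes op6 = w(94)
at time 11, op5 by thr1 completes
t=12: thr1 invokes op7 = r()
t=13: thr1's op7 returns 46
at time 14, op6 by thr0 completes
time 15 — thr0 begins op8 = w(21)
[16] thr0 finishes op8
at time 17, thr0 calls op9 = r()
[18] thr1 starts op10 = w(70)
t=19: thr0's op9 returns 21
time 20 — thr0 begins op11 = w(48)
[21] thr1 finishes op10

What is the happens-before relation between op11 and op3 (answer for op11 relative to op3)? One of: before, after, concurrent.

after

op11 spans [20,…), op3 spans [5,6]
resp(op3)=6 < inv(op11)=20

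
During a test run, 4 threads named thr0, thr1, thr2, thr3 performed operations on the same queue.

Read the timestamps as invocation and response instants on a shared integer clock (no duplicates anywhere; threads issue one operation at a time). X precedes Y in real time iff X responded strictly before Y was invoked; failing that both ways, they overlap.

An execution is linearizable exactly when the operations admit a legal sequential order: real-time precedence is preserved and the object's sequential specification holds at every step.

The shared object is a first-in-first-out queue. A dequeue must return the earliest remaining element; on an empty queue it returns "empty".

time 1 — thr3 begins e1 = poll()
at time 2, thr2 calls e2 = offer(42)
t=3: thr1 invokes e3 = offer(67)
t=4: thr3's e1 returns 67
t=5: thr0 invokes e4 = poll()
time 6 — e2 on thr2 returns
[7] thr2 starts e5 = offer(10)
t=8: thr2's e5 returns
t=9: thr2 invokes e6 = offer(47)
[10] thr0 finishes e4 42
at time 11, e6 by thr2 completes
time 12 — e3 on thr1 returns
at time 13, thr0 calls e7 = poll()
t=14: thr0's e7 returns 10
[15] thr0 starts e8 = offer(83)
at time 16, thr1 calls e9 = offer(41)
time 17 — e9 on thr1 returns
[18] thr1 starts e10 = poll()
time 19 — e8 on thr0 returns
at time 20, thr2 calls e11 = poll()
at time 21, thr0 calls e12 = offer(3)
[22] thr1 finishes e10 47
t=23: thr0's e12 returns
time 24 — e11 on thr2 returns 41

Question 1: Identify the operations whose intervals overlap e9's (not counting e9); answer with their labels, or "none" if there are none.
e8

e9 spans [16,17]; an op avoiding the whole window 16..17 is ordered, any other is concurrent
e1 [1,4]: before
e2 [2,6]: before
e3 [3,12]: before
e4 [5,10]: before
e5 [7,8]: before
e6 [9,11]: before
e7 [13,14]: before
e8 [15,19]: concurrent
e10 [18,22]: after
e11 [20,24]: after
e12 [21,23]: after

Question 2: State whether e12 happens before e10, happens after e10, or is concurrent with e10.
concurrent

e12 spans [21,23], e10 spans [18,22]
the intervals overlap in both directions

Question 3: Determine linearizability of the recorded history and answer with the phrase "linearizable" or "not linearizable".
linearizable

witness order: e3, e1, e2, e4, e5, e6, e7, e9, e8, e10, e11, e12
after step 1 (e3 offer(67)): queue <67>
after step 2 (e1 poll() → 67): queue <>
after step 3 (e2 offer(42)): queue <42>
after step 4 (e4 poll() → 42): queue <>
after step 5 (e5 offer(10)): queue <10>
after step 6 (e6 offer(47)): queue <10,47>
after step 7 (e7 poll() → 10): queue <47>
after step 8 (e9 offer(41)): queue <47,41>
after step 9 (e8 offer(83)): queue <47,41,83>
after step 10 (e10 poll() → 47): queue <41,83>
after step 11 (e11 poll() → 41): queue <83>
after step 12 (e12 offer(3)): queue <83,3>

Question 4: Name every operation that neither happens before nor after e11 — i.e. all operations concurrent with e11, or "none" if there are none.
e10, e12

concurrent with e11 ([20,24]): every op whose interval crosses 20..24
e1 [1,4]: before
e2 [2,6]: before
e3 [3,12]: before
e4 [5,10]: before
e5 [7,8]: before
e6 [9,11]: before
e7 [13,14]: before
e8 [15,19]: before
e9 [16,17]: before
e10 [18,22]: concurrent
e12 [21,23]: concurrent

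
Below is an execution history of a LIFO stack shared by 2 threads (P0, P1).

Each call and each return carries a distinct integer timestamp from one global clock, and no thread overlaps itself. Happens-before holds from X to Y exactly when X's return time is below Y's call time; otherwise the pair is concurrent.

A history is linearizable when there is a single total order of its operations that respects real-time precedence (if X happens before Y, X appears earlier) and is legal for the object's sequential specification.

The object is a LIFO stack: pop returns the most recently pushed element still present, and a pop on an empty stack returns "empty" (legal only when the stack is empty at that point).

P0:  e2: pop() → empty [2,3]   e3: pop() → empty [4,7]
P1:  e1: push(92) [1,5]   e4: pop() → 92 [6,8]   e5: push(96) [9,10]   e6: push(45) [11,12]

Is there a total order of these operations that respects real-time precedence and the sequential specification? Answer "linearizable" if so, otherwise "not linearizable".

witness order: e2, e1, e4, e3, e5, e6
1. e2 pop() → empty, leaving stack <>
2. e1 push(92), leaving stack <92>
3. e4 pop() → 92, leaving stack <>
4. e3 pop() → empty, leaving stack <>
5. e5 push(96), leaving stack <96>
6. e6 push(45), leaving stack <96,45>

linearizable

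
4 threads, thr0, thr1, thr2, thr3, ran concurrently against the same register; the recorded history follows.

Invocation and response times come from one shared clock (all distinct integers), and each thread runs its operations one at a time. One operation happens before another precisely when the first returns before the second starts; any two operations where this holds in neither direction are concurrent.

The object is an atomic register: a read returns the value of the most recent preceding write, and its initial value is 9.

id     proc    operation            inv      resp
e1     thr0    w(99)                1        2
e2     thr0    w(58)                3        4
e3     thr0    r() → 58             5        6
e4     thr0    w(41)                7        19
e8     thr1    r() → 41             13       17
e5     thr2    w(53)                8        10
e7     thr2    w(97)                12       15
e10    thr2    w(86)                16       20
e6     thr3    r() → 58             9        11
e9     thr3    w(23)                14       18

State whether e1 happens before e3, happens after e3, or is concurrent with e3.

before

e1 spans [1,2], e3 spans [5,6]
resp(e1)=2 < inv(e3)=5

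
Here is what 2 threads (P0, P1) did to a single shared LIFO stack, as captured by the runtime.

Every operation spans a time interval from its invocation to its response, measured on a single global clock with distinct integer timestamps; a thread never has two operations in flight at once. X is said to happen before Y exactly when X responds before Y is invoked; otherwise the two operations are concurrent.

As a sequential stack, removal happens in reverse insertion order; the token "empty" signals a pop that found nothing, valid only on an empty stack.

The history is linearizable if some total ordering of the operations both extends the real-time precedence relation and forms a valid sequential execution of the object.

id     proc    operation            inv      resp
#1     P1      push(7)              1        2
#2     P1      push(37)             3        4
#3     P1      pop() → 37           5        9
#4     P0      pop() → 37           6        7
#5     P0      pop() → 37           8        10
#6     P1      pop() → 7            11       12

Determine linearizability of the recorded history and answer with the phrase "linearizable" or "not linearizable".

not linearizable

events 1..8 are fine; event 9 — the response of #3 at time 9 — makes the prefix non-linearizable
the 4 completed operations admit 2 real-time orders; each fails the LIFO stack replay
no escape via the 1 pending operation (#5): every completion choice fails
one such order, #1, #2, #3, #4 (pending dropped), breaks at step 4 where #4 pop() → 37 is illegal
one such order, #1, #2, #4, #3 (pending dropped), breaks at step 4 where #3 pop() → 37 is illegal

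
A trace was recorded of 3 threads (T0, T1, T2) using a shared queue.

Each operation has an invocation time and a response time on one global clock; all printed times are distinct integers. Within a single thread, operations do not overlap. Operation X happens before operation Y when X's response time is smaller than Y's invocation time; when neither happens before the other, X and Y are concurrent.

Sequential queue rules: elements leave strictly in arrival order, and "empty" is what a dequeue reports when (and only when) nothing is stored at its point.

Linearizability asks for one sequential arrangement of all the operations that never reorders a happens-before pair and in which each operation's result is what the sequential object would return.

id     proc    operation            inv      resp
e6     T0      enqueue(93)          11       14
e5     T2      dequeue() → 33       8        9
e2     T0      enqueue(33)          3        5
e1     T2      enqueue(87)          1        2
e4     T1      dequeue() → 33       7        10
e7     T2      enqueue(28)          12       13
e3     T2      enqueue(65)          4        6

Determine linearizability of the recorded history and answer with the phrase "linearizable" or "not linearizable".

not linearizable

through event 9 a valid linearization exists; event 10 (e4 responding at time 10) ends that
every one of the 4 real-time-consistent orders over 5 completed queue ops fails the sequential spec
take e1, e2, e3, e4, e5: step 4 already fails, because e4 dequeue() → 33 cannot occur there
take e1, e2, e3, e5, e4: step 4 already fails, because e5 dequeue() → 33 cannot occur there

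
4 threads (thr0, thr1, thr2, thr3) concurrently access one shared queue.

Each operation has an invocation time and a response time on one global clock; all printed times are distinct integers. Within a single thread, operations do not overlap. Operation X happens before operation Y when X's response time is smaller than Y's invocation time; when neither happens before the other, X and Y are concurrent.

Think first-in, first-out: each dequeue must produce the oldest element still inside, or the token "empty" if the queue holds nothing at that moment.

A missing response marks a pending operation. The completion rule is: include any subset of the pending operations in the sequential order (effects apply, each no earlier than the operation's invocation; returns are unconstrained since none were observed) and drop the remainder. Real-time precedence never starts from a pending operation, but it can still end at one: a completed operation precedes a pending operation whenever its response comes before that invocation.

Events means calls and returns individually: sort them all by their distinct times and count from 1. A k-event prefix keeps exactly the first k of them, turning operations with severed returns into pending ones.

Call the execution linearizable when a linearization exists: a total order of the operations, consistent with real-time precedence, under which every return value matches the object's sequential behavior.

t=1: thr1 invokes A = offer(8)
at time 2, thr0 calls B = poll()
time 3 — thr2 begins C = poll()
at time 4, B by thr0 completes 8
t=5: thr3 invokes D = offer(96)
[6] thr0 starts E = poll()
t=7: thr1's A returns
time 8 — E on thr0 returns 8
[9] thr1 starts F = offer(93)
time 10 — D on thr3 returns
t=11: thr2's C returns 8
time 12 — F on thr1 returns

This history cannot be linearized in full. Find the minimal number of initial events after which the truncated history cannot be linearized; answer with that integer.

one valid order for events 1..7 is A, B:
1. A offer(8), leaving queue <8>
2. B poll() → 8, leaving queue <>
event 8 — E's response, time 8 — after it, nothing linearizes
no escape via the 2 pending operations (C, D): every completion choice fails
e.g. A, B, E (pending dropped): illegal at step 3, since E poll() → 8 cannot apply there
e.g. B, A, E (pending dropped): illegal at step 1, since B poll() → 8 cannot apply there

8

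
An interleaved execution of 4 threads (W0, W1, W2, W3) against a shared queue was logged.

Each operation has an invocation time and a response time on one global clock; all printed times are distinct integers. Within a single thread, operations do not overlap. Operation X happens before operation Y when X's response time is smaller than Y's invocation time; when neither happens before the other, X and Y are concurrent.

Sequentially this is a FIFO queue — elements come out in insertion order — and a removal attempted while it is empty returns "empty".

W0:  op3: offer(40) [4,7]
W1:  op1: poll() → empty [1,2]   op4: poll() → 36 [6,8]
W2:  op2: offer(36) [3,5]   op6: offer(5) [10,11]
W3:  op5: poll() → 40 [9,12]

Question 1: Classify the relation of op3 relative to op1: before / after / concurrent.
op3 spans [4,7], op1 spans [1,2]
resp(op1)=2 < inv(op3)=4

after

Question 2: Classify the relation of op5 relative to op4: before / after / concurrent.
op5 spans [9,12], op4 spans [6,8]
resp(op4)=8 < inv(op5)=9

after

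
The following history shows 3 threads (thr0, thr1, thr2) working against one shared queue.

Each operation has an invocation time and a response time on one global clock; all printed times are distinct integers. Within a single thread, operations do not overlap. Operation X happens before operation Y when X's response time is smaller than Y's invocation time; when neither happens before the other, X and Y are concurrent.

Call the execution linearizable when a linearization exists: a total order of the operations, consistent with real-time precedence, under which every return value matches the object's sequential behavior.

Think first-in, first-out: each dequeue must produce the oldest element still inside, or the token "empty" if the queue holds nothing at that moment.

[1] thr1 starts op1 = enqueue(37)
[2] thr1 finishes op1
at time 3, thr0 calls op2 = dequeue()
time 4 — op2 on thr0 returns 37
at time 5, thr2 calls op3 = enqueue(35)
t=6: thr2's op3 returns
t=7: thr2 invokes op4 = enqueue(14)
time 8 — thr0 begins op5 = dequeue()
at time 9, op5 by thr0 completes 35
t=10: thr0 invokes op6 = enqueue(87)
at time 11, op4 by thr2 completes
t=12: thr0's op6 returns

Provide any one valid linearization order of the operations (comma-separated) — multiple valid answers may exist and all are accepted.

step 1: op1 enqueue(37) — queue <37>
step 2: op2 dequeue() → 37 — queue <>
step 3: op3 enqueue(35) — queue <35>
step 4: op4 enqueue(14) — queue <35,14>
step 5: op5 dequeue() → 35 — queue <14>
step 6: op6 enqueue(87) — queue <14,87>

op1, op2, op3, op4, op5, op6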